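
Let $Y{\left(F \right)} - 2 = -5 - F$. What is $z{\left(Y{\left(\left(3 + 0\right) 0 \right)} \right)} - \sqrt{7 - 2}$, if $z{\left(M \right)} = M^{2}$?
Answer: $9 - \sqrt{5} \approx 6.7639$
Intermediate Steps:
$Y{\left(F \right)} = -3 - F$ ($Y{\left(F \right)} = 2 - \left(5 + F\right) = -3 - F$)
$z{\left(Y{\left(\left(3 + 0\right) 0 \right)} \right)} - \sqrt{7 - 2} = \left(-3 - \left(3 + 0\right) 0\right)^{2} - \sqrt{7 - 2} = \left(-3 - 3 \cdot 0\right)^{2} - \sqrt{7 + \left(1 - 3\right)} = \left(-3 - 0\right)^{2} - \sqrt{7 - 2} = \left(-3 + 0\right)^{2} - \sqrt{5} = \left(-3\right)^{2} - \sqrt{5} = 9 - \sqrt{5}$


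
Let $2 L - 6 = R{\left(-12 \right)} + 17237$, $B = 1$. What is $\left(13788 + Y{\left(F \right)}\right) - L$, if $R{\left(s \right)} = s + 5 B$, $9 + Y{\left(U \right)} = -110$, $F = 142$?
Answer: $5051$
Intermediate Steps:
$Y{\left(U \right)} = -119$ ($Y{\left(U \right)} = -9 - 110 = -119$)
$R{\left(s \right)} = 5 + s$ ($R{\left(s \right)} = s + 5 \cdot 1 = s + 5 = 5 + s$)
$L = 8618$ ($L = 3 + \frac{\left(5 - 12\right) + 17237}{2} = 3 + \frac{-7 + 17237}{2} = 3 + \frac{1}{2} \cdot 17230 = 3 + 8615 = 8618$)
$\left(13788 + Y{\left(F \right)}\right) - L = \left(13788 - 119\right) - 8618 = 13669 - 8618 = 5051$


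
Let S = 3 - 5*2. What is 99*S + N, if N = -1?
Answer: -694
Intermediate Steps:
S = -7 (S = 3 - 10 = -7)
99*S + N = 99*(-7) - 1 = -693 - 1 = -694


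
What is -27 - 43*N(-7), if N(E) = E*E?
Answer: -2134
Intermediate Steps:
N(E) = E²
-27 - 43*N(-7) = -27 - 43*(-7)² = -27 - 43*49 = -27 - 2107 = -2134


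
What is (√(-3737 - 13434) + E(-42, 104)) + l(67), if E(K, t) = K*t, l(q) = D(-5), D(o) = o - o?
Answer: -4368 + I*√17171 ≈ -4368.0 + 131.04*I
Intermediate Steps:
D(o) = 0
l(q) = 0
(√(-3737 - 13434) + E(-42, 104)) + l(67) = (√(-3737 - 13434) - 42*104) + 0 = (√(-17171) - 4368) + 0 = (I*√17171 - 4368) + 0 = (-4368 + I*√17171) + 0 = -4368 + I*√17171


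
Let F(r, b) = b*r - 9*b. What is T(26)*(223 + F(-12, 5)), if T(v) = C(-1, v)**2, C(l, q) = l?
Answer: 118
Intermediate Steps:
F(r, b) = -9*b + b*r
T(v) = 1 (T(v) = (-1)**2 = 1)
T(26)*(223 + F(-12, 5)) = 1*(223 + 5*(-9 - 12)) = 1*(223 + 5*(-21)) = 1*(223 - 105) = 1*118 = 118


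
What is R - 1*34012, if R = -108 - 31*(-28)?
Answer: -33252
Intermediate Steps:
R = 760 (R = -108 + 868 = 760)
R - 1*34012 = 760 - 1*34012 = 760 - 34012 = -33252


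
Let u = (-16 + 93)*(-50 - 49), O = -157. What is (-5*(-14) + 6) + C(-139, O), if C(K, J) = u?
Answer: -7547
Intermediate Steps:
u = -7623 (u = 77*(-99) = -7623)
C(K, J) = -7623
(-5*(-14) + 6) + C(-139, O) = (-5*(-14) + 6) - 7623 = (70 + 6) - 7623 = 76 - 7623 = -7547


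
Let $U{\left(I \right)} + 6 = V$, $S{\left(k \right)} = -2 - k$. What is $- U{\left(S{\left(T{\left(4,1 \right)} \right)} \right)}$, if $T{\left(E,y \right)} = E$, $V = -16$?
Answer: $22$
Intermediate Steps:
$U{\left(I \right)} = -22$ ($U{\left(I \right)} = -6 - 16 = -22$)
$- U{\left(S{\left(T{\left(4,1 \right)} \right)} \right)} = \left(-1\right) \left(-22\right) = 22$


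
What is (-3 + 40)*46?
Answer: 1702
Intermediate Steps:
(-3 + 40)*46 = 37*46 = 1702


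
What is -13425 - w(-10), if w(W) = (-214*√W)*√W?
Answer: -15565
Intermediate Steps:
w(W) = -214*W
-13425 - w(-10) = -13425 - (-214)*(-10) = -13425 - 1*2140 = -13425 - 2140 = -15565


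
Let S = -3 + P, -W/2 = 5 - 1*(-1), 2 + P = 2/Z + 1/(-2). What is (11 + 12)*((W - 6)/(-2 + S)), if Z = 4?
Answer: 414/7 ≈ 59.143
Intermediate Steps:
P = -2 (P = -2 + (2/4 + 1/(-2)) = -2 + (2*(¼) + 1*(-½)) = -2 + (½ - ½) = -2 + 0 = -2)
W = -12 (W = -2*(5 - 1*(-1)) = -2*(5 + 1) = -2*6 = -12)
S = -5 (S = -3 - 2 = -5)
(11 + 12)*((W - 6)/(-2 + S)) = (11 + 12)*((-12 - 6)/(-2 - 5)) = 23*(-18/(-7)) = 23*(-18*(-⅐)) = 23*(18/7) = 414/7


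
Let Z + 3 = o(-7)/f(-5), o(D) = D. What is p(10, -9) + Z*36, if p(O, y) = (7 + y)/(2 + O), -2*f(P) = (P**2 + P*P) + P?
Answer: -2909/30 ≈ -96.967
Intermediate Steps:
f(P) = -P**2 - P/2 (f(P) = -((P**2 + P*P) + P)/2 = -((P**2 + P**2) + P)/2 = -(2*P**2 + P)/2 = -(P + 2*P**2)/2 = -P**2 - P/2)
p(O, y) = (7 + y)/(2 + O)
Z = -121/45 (Z = -3 - 7*1/(5*(1/2 - 5)) = -3 - 7/((-1*(-5)*(-9/2))) = -3 - 7/(-45/2) = -3 - 7*(-2/45) = -3 + 14/45 = -121/45 ≈ -2.6889)
p(10, -9) + Z*36 = (7 - 9)/(2 + 10) - 121/45*36 = -2/12 - 484/5 = (1/12)*(-2) - 484/5 = -1/6 - 484/5 = -2909/30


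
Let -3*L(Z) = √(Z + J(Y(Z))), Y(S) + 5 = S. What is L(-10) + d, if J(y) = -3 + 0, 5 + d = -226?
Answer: -231 - I*√13/3 ≈ -231.0 - 1.2019*I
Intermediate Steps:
d = -231 (d = -5 - 226 = -231)
Y(S) = -5 + S
J(y) = -3
L(Z) = -√(-3 + Z)/3 (L(Z) = -√(Z - 3)/3 = -√(-3 + Z)/3)
L(-10) + d = -√(-3 - 10)/3 - 231 = -I*√13/3 - 231 = -231 - I*√13/3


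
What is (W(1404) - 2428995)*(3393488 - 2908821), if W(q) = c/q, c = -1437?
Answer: -550954972958713/468 ≈ -1.1773e+12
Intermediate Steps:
W(q) = -1437/q
(W(1404) - 2428995)*(3393488 - 2908821) = (-1437/1404 - 2428995)*(3393488 - 2908821) = (-1437*1/1404 - 2428995)*484667 = (-479/468 - 2428995)*484667 = -1136770139/468*484667 = -550954972958713/468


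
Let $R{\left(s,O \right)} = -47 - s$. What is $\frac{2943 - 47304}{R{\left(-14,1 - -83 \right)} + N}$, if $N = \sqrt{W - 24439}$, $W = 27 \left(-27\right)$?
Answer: $\frac{4293}{77} + \frac{5724 i \sqrt{13}}{77} \approx 55.753 + 268.03 i$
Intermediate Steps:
$W = -729$
$N = 44 i \sqrt{13}$ ($N = \sqrt{-729 - 24439} = \sqrt{-25168} = 44 i \sqrt{13} \approx 158.64 i$)
$\frac{2943 - 47304}{R{\left(-14,1 - -83 \right)} + N} = \frac{2943 - 47304}{\left(-47 - -14\right) + 44 i \sqrt{13}} = - \frac{44361}{\left(-47 + 14\right) + 44 i \sqrt{13}} = - \frac{44361}{-33 + 44 i \sqrt{13}}$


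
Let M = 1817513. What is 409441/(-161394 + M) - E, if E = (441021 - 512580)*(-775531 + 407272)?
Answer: -43642454930174498/1656119 ≈ -2.6352e+10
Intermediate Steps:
E = 26352245781 (E = -71559*(-368259) = 26352245781)
409441/(-161394 + M) - E = 409441/(-161394 + 1817513) - 1*26352245781 = 409441/1656119 - 26352245781 = -43642454930174498/1656119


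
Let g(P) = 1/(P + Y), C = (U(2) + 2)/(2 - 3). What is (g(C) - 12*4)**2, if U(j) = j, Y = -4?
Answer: 148225/64 ≈ 2316.0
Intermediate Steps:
C = -4 (C = (2 + 2)/(2 - 3) = 4/(-1) = 4*(-1) = -4)
g(P) = 1/(-4 + P) (g(P) = 1/(P - 4) = 1/(-4 + P))
(g(C) - 12*4)**2 = (1/(-4 - 4) - 12*4)**2 = (1/(-8) - 48)**2 = (-1/8 - 48)**2 = (-385/8)**2 = 148225/64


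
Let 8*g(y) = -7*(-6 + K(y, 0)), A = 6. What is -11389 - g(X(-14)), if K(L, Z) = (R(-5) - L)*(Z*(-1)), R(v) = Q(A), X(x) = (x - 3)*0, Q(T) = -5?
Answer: -45577/4 ≈ -11394.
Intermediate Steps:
X(x) = 0 (X(x) = (-3 + x)*0 = 0)
R(v) = -5
K(L, Z) = -Z*(-5 - L) (K(L, Z) = (-5 - L)*(Z*(-1)) = (-5 - L)*(-Z) = -Z*(-5 - L))
g(y) = 21/4 (g(y) = (-7*(-6 + 0*(5 + y)))/8 = (-7*(-6 + 0))/8 = (-7*(-6))/8 = (⅛)*42 = 21/4)
-11389 - g(X(-14)) = -11389 - 1*21/4 = -11389 - 21/4 = -45577/4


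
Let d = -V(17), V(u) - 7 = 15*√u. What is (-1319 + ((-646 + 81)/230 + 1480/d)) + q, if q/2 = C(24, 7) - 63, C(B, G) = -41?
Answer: -16573995/10856 - 2775*√17/472 ≈ -1551.0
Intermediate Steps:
V(u) = 7 + 15*√u
d = -7 - 15*√17 (d = -(7 + 15*√17) = -7 - 15*√17 ≈ -68.847)
q = -208 (q = 2*(-41 - 63) = 2*(-104) = -208)
(-1319 + ((-646 + 81)/230 + 1480/d)) + q = (-1319 + ((-646 + 81)/230 + 1480/(-7 - 15*√17))) - 208 = (-1319 + (-565*1/230 + 1480/(-7 - 15*√17))) - 208 = (-1319 + (-113/46 + 1480/(-7 - 15*√17))) - 208 = (-60787/46 + 1480/(-7 - 15*√17)) - 208 = -70355/46 + 1480/(-7 - 15*√17)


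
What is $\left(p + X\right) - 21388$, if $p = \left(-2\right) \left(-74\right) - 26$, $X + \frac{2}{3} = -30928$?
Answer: $- \frac{156584}{3} \approx -52195.0$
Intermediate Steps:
$X = - \frac{92786}{3}$ ($X = - \frac{2}{3} - 30928 = - \frac{92786}{3} \approx -30929.0$)
$p = 122$ ($p = 148 - 26 = 122$)
$\left(p + X\right) - 21388 = \left(122 - \frac{92786}{3}\right) - 21388 = - \frac{92420}{3} - 21388 = - \frac{156584}{3}$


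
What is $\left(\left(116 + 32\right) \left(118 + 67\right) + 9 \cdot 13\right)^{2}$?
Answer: $756085009$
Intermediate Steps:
$\left(\left(116 + 32\right) \left(118 + 67\right) + 9 \cdot 13\right)^{2} = \left(148 \cdot 185 + 117\right)^{2} = \left(27380 + 117\right)^{2} = 27497^{2} = 756085009$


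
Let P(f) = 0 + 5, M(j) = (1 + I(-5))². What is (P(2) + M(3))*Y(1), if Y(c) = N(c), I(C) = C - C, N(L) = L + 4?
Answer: 30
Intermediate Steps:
N(L) = 4 + L
I(C) = 0
Y(c) = 4 + c
M(j) = 1 (M(j) = (1 + 0)² = 1² = 1)
P(f) = 5
(P(2) + M(3))*Y(1) = (5 + 1)*(4 + 1) = 6*5 = 30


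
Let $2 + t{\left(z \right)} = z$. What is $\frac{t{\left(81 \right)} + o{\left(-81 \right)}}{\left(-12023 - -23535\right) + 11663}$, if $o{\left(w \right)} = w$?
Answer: $- \frac{2}{23175} \approx -8.63 \cdot 10^{-5}$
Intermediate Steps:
$t{\left(z \right)} = -2 + z$
$\frac{t{\left(81 \right)} + o{\left(-81 \right)}}{\left(-12023 - -23535\right) + 11663} = \frac{\left(-2 + 81\right) - 81}{\left(-12023 - -23535\right) + 11663} = \frac{79 - 81}{\left(-12023 + 23535\right) + 11663} = - \frac{2}{11512 + 11663} = - \frac{2}{23175}$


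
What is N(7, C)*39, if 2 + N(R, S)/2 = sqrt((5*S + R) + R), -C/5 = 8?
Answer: -156 + 78*I*sqrt(186) ≈ -156.0 + 1063.8*I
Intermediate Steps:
C = -40 (C = -5*8 = -40)
N(R, S) = -4 + 2*sqrt(2*R + 5*S) (N(R, S) = -4 + 2*sqrt((5*S + R) + R) = -4 + 2*sqrt((R + 5*S) + R) = -4 + 2*sqrt(2*R + 5*S))
N(7, C)*39 = (-4 + 2*sqrt(2*7 + 5*(-40)))*39 = (-4 + 2*sqrt(14 - 200))*39 = (-4 + 2*sqrt(-186))*39 = (-4 + 2*(I*sqrt(186)))*39 = (-4 + 2*I*sqrt(186))*39 = -156 + 78*I*sqrt(186)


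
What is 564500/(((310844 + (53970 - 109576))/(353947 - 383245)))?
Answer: -8269360500/127619 ≈ -64797.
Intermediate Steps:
564500/(((310844 + (53970 - 109576))/(353947 - 383245))) = 564500/(((310844 - 55606)/(-29298))) = 564500/((255238*(-1/29298))) = 564500/(-127619/14649) = 564500*(-14649/127619) = -8269360500/127619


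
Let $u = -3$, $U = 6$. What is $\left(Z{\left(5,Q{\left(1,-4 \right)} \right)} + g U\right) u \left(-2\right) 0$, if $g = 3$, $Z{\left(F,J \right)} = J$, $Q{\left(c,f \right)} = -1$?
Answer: $0$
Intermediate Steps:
$\left(Z{\left(5,Q{\left(1,-4 \right)} \right)} + g U\right) u \left(-2\right) 0 = \left(-1 + 3 \cdot 6\right) \left(-3\right) \left(-2\right) 0 = \left(-1 + 18\right) 6 \cdot 0 = 17 \cdot 0 = 0$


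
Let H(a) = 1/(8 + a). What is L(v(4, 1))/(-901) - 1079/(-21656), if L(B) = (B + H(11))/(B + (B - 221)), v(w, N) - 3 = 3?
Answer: 3863013249/77482374376 ≈ 0.049857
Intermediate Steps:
v(w, N) = 6 (v(w, N) = 3 + 3 = 6)
L(B) = (1/19 + B)/(-221 + 2*B) (L(B) = (B + 1/(8 + 11))/(B + (B - 221)) = (B + 1/19)/(B + (-221 + B)) = (B + 1/19)/(-221 + 2*B) = (1/19 + B)/(-221 + 2*B))
L(v(4, 1))/(-901) - 1079/(-21656) = ((1 + 19*6)/(19*(-221 + 2*6)))/(-901) - 1079/(-21656) = ((1 + 114)/(19*(-221 + 12)))*(-1/901) - 1079*(-1/21656) = ((1/19)*115/(-209))*(-1/901) + 1079/21656 = ((1/19)*(-1/209)*115)*(-1/901) + 1079/21656 = -115/3971*(-1/901) + 1079/21656 = 115/3577871 + 1079/21656 = 3863013249/77482374376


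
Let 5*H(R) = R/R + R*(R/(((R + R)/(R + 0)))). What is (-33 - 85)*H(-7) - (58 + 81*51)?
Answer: -23954/5 ≈ -4790.8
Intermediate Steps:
H(R) = ⅕ + R²/10 (H(R) = (R/R + R*(R/(((R + R)/(R + 0)))))/5 = (1 + R*(R/(((2*R)/R))))/5 = (1 + R*(R/2))/5 = (1 + R²/2)/5 = ⅕ + R²/10)
(-33 - 85)*H(-7) - (58 + 81*51) = (-33 - 85)*(⅕ + (⅒)*(-7)²) - (58 + 81*51) = -118*(⅕ + (⅒)*49) - (58 + 4131) = -118*(⅕ + 49/10) - 1*4189 = -118*51/10 - 4189 = -3009/5 - 4189 = -23954/5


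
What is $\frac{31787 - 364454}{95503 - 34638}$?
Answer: $- \frac{8991}{1645} \approx -5.4657$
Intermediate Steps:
$\frac{31787 - 364454}{95503 - 34638} = - \frac{332667}{95503 - 34638} = - \frac{332667}{60865} = \left(-332667\right) \frac{1}{60865} = - \frac{8991}{1645}$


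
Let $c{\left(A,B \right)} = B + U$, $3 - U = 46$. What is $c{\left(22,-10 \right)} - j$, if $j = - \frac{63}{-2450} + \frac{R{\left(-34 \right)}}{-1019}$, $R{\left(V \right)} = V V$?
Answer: $- \frac{18507021}{356650} \approx -51.891$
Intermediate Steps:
$U = -43$ ($U = 3 - 46 = -43$)
$c{\left(A,B \right)} = -43 + B$ ($c{\left(A,B \right)} = B - 43 = -43 + B$)
$R{\left(V \right)} = V^{2}$
$j = - \frac{395429}{356650}$ ($j = - \frac{63}{-2450} + \frac{\left(-34\right)^{2}}{-1019} = \left(-63\right) \left(- \frac{1}{2450}\right) + 1156 \left(- \frac{1}{1019}\right) = \frac{9}{350} - \frac{1156}{1019} = - \frac{395429}{356650} \approx -1.1087$)
$c{\left(22,-10 \right)} - j = \left(-43 - 10\right) - - \frac{395429}{356650} = -53 + \frac{395429}{356650} = - \frac{18507021}{356650}$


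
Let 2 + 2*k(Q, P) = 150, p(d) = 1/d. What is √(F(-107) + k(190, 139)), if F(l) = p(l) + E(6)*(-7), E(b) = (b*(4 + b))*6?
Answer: 11*I*√231441/107 ≈ 49.457*I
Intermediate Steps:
k(Q, P) = 74 (k(Q, P) = -1 + (½)*150 = -1 + 75 = 74)
E(b) = 6*b*(4 + b)
F(l) = -2520 + 1/l (F(l) = 1/l + (6*6*(4 + 6))*(-7) = 1/l + (6*6*10)*(-7) = 1/l + 360*(-7) = 1/l - 2520 = -2520 + 1/l)
√(F(-107) + k(190, 139)) = √((-2520 + 1/(-107)) + 74) = √((-2520 - 1/107) + 74) = √(-269641/107 + 74) = √(-261723/107) = 11*I*√231441/107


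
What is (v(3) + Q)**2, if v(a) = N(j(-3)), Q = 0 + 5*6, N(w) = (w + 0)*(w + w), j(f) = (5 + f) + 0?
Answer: 1444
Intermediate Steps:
j(f) = 5 + f
N(w) = 2*w**2 (N(w) = w*(2*w) = 2*w**2)
Q = 30 (Q = 0 + 30 = 30)
v(a) = 8 (v(a) = 2*(5 - 3)**2 = 2*2**2 = 2*4 = 8)
(v(3) + Q)**2 = (8 + 30)**2 = 38**2 = 1444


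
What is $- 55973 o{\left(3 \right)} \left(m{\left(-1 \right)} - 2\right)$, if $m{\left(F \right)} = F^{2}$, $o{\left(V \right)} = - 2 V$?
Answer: $-335838$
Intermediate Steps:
$- 55973 o{\left(3 \right)} \left(m{\left(-1 \right)} - 2\right) = - 55973 \left(-2\right) 3 \left(\left(-1\right)^{2} - 2\right) = - 55973 \left(- 6 \left(1 - 2\right)\right) = - 55973 \left(\left(-6\right) \left(-1\right)\right) = \left(-55973\right) 6 = -335838$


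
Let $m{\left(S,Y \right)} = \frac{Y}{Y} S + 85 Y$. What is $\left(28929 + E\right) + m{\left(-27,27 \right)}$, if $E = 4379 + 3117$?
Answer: $38693$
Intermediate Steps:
$m{\left(S,Y \right)} = S + 85 Y$ ($m{\left(S,Y \right)} = 1 S + 85 Y = S + 85 Y$)
$E = 7496$
$\left(28929 + E\right) + m{\left(-27,27 \right)} = \left(28929 + 7496\right) + \left(-27 + 85 \cdot 27\right) = 36425 + \left(-27 + 2295\right) = 36425 + 2268 = 38693$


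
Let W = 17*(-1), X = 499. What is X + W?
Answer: 482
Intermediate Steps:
W = -17
X + W = 499 - 17 = 482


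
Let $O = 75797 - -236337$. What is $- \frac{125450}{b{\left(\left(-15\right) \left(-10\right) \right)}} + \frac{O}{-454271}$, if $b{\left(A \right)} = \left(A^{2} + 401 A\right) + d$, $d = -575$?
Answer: $- \frac{3304267800}{1491371693} \approx -2.2156$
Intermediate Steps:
$O = 312134$ ($O = 75797 + 236337 = 312134$)
$b{\left(A \right)} = -575 + A^{2} + 401 A$ ($b{\left(A \right)} = \left(A^{2} + 401 A\right) - 575 = -575 + A^{2} + 401 A$)
$- \frac{125450}{b{\left(\left(-15\right) \left(-10\right) \right)}} + \frac{O}{-454271} = - \frac{125450}{-575 + \left(\left(-15\right) \left(-10\right)\right)^{2} + 401 \left(\left(-15\right) \left(-10\right)\right)} + \frac{312134}{-454271} = - \frac{125450}{-575 + 150^{2} + 401 \cdot 150} + 312134 \left(- \frac{1}{454271}\right) = - \frac{125450}{-575 + 22500 + 60150} - \frac{312134}{454271} = - \frac{125450}{82075} - \frac{312134}{454271} = \left(-125450\right) \frac{1}{82075} - \frac{312134}{454271} = - \frac{5018}{3283} - \frac{312134}{454271} = - \frac{3304267800}{1491371693}$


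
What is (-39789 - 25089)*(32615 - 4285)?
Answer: -1837993740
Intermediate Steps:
(-39789 - 25089)*(32615 - 4285) = -64878*28330 = -1837993740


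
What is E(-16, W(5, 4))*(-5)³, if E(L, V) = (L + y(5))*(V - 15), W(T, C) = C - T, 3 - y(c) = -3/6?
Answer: -25000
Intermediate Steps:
y(c) = 7/2 (y(c) = 3 - (-3)/6 = 3 - 1*(-½) = 3 + ½ = 7/2)
E(L, V) = (-15 + V)*(7/2 + L) (E(L, V) = (L + 7/2)*(V - 15) = (7/2 + L)*(-15 + V) = (-15 + V)*(7/2 + L))
E(-16, W(5, 4))*(-5)³ = (-105/2 - 15*(-16) + 7*(4 - 1*5)/2 - 16*(4 - 1*5))*(-5)³ = (-105/2 + 240 + 7*(4 - 5)/2 - 16*(4 - 5))*(-125) = (-105/2 + 240 + (7/2)*(-1) - 16*(-1))*(-125) = (-105/2 + 240 - 7/2 + 16)*(-125) = 200*(-125) = -25000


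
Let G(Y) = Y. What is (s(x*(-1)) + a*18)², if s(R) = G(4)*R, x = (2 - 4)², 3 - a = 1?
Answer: 400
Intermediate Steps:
a = 2 (a = 3 - 1*1 = 3 - 1 = 2)
x = 4 (x = (-2)² = 4)
s(R) = 4*R
(s(x*(-1)) + a*18)² = (4*(4*(-1)) + 2*18)² = (4*(-4) + 36)² = (-16 + 36)² = 20² = 400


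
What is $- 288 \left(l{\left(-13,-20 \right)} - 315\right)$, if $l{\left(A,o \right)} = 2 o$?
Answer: $102240$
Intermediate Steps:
$- 288 \left(l{\left(-13,-20 \right)} - 315\right) = - 288 \left(2 \left(-20\right) - 315\right) = - 288 \left(-40 - 315\right) = \left(-288\right) \left(-355\right) = 102240$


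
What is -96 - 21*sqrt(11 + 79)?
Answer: -96 - 63*sqrt(10) ≈ -295.22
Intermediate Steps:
-96 - 21*sqrt(11 + 79) = -96 - 63*sqrt(10)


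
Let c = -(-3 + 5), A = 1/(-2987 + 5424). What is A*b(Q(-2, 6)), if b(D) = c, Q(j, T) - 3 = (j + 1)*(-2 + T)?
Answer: -2/2437 ≈ -0.00082068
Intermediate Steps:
A = 1/2437 ≈ 0.00041034
Q(j, T) = 3 + (1 + j)*(-2 + T) (Q(j, T) = 3 + (j + 1)*(-2 + T) = 3 + (1 + j)*(-2 + T))
c = -2 (c = -1*2 = -2)
b(D) = -2
A*b(Q(-2, 6)) = (1/2437)*(-2) = -2/2437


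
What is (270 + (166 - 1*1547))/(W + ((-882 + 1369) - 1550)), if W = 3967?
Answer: -101/264 ≈ -0.38258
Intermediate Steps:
(270 + (166 - 1*1547))/(W + ((-882 + 1369) - 1550)) = (270 + (166 - 1*1547))/(3967 + ((-882 + 1369) - 1550)) = (270 + (166 - 1547))/(3967 + (487 - 1550)) = (270 - 1381)/(3967 - 1063) = -1111/2904 = -1111*1/2904 = -101/264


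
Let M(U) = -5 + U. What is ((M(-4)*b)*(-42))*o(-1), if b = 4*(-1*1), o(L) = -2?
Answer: 3024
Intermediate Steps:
b = -4 (b = 4*(-1) = -4)
((M(-4)*b)*(-42))*o(-1) = (((-5 - 4)*(-4))*(-42))*(-2) = (-9*(-4)*(-42))*(-2) = (36*(-42))*(-2) = -1512*(-2) = 3024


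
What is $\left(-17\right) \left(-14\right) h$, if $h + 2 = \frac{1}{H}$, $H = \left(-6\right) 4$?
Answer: $- \frac{5831}{12} \approx -485.92$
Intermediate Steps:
$H = -24$
$h = - \frac{49}{24}$ ($h = -2 + \frac{1}{-24} = -2 - \frac{1}{24} = - \frac{49}{24} \approx -2.0417$)
$\left(-17\right) \left(-14\right) h = \left(-17\right) \left(-14\right) \left(- \frac{49}{24}\right) = 238 \left(- \frac{49}{24}\right) = - \frac{5831}{12}$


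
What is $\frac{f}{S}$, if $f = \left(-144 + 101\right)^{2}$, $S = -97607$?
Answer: $- \frac{1849}{97607} \approx -0.018943$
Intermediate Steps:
$f = 1849$ ($f = \left(-43\right)^{2} = 1849$)
$\frac{f}{S} = \frac{1849}{-97607} = 1849 \left(- \frac{1}{97607}\right) = - \frac{1849}{97607}$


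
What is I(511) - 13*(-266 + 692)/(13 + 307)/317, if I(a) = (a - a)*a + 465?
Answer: 23582031/50720 ≈ 464.95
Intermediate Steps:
I(a) = 465 (I(a) = 0*a + 465 = 0 + 465 = 465)
I(511) - 13*(-266 + 692)/(13 + 307)/317 = 465 - 13*(-266 + 692)/(13 + 307)/317 = 465 - 13*426/320/317 = 465 - 13*426*(1/320)/317 = 465 - 2769/(160*317) = 465 - 13*213/50720 = 465 - 2769/50720 = 23582031/50720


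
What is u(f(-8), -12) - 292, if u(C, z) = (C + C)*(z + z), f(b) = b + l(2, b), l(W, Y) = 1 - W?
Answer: 140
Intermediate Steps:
f(b) = -1 + b (f(b) = b + (1 - 1*2) = b + (1 - 2) = b - 1 = -1 + b)
u(C, z) = 4*C*z (u(C, z) = (2*C)*(2*z) = 4*C*z)
u(f(-8), -12) - 292 = 4*(-1 - 8)*(-12) - 292 = 4*(-9)*(-12) - 292 = 432 - 292 = 140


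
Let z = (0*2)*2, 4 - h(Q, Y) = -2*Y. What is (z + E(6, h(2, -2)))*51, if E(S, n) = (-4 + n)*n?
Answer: 0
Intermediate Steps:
h(Q, Y) = 4 + 2*Y (h(Q, Y) = 4 - (-2)*Y = 4 + 2*Y)
E(S, n) = n*(-4 + n)
z = 0 (z = 0*2 = 0)
(z + E(6, h(2, -2)))*51 = (0 + (4 + 2*(-2))*(-4 + (4 + 2*(-2))))*51 = (0 + (4 - 4)*(-4 + (4 - 4)))*51 = (0 + 0*(-4 + 0))*51 = (0 + 0*(-4))*51 = (0 + 0)*51 = 0*51 = 0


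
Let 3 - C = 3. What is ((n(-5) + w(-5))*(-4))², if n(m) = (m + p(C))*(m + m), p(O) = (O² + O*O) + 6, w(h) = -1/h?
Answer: 38416/25 ≈ 1536.6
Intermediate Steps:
C = 0 (C = 3 - 1*3 = 3 - 3 = 0)
p(O) = 6 + 2*O² (p(O) = (O² + O²) + 6 = 2*O² + 6 = 6 + 2*O²)
n(m) = 2*m*(6 + m) (n(m) = (m + (6 + 2*0²))*(m + m) = (m + (6 + 2*0))*(2*m) = (m + (6 + 0))*(2*m) = (m + 6)*(2*m) = (6 + m)*(2*m) = 2*m*(6 + m))
((n(-5) + w(-5))*(-4))² = ((2*(-5)*(6 - 5) - 1/(-5))*(-4))² = ((2*(-5)*1 - 1*(-⅕))*(-4))² = ((-10 + ⅕)*(-4))² = (-49/5*(-4))² = (196/5)² = 38416/25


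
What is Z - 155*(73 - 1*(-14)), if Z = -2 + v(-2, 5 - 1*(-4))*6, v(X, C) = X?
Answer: -13499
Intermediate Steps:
Z = -14 (Z = -2 - 2*6 = -2 - 12 = -14)
Z - 155*(73 - 1*(-14)) = -14 - 155*(73 - 1*(-14)) = -14 - 155*(73 + 14) = -14 - 155*87 = -14 - 13485 = -13499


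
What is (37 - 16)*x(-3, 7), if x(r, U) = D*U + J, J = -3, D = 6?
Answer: 819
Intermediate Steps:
x(r, U) = -3 + 6*U (x(r, U) = 6*U - 3 = -3 + 6*U)
(37 - 16)*x(-3, 7) = (37 - 16)*(-3 + 6*7) = 21*(-3 + 42) = 21*39 = 819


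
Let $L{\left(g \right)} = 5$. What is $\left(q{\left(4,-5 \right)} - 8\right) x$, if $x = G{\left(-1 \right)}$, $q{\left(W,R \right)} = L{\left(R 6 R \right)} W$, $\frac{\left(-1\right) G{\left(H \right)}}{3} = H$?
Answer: $36$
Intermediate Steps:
$G{\left(H \right)} = - 3 H$
$q{\left(W,R \right)} = 5 W$
$x = 3$ ($x = \left(-3\right) \left(-1\right) = 3$)
$\left(q{\left(4,-5 \right)} - 8\right) x = \left(5 \cdot 4 - 8\right) 3 = \left(20 - 8\right) 3 = 12 \cdot 3 = 36$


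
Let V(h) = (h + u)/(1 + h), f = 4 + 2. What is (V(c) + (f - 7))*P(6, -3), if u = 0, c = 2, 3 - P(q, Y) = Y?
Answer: -2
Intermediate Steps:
P(q, Y) = 3 - Y
f = 6
V(h) = h/(1 + h) (V(h) = (h + 0)/(1 + h) = h/(1 + h))
(V(c) + (f - 7))*P(6, -3) = (2/(1 + 2) + (6 - 7))*(3 - 1*(-3)) = (2/3 - 1)*(3 + 3) = (2*(1/3) - 1)*6 = (2/3 - 1)*6 = -1/3*6 = -2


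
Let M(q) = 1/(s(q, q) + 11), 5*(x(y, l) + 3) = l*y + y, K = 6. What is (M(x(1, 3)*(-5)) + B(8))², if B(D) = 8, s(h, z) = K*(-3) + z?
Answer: 1089/16 ≈ 68.063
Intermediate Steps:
s(h, z) = -18 + z (s(h, z) = 6*(-3) + z = -18 + z)
x(y, l) = -3 + y/5 + l*y/5 (x(y, l) = -3 + (l*y + y)/5 = -3 + (y + l*y)/5 = -3 + (y/5 + l*y/5) = -3 + y/5 + l*y/5)
M(q) = 1/(-7 + q) (M(q) = 1/((-18 + q) + 11) = 1/(-7 + q))
(M(x(1, 3)*(-5)) + B(8))² = (1/(-7 + (-3 + (⅕)*1 + (⅕)*3*1)*(-5)) + 8)² = (1/(-7 + (-3 + ⅕ + ⅗)*(-5)) + 8)² = (1/(-7 - 11/5*(-5)) + 8)² = (1/(-7 + 11) + 8)² = (1/4 + 8)² = (¼ + 8)² = (33/4)² = 1089/16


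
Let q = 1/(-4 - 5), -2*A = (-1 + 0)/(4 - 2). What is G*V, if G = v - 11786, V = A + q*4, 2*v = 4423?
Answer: 44681/24 ≈ 1861.7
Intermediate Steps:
A = ¼ (A = -(-1 + 0)/(2*(4 - 2)) = -(-1)/(2*2) = -½*(-½) = ¼ ≈ 0.25000)
q = -⅑ (q = 1/(-9) = -⅑ ≈ -0.11111)
v = 4423/2 (v = (½)*4423 = 4423/2 ≈ 2211.5)
V = -7/36 (V = ¼ - ⅑*4 = ¼ - 4/9 = -7/36 ≈ -0.19444)
G = -19149/2 (G = 4423/2 - 11786 = -19149/2 ≈ -9574.5)
G*V = -19149/2*(-7/36) = 44681/24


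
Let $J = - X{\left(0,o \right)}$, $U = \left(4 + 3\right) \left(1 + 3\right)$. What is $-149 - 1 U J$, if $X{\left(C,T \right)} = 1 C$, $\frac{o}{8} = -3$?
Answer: $-149$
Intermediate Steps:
$o = -24$ ($o = 8 \left(-3\right) = -24$)
$U = 28$ ($U = 7 \cdot 4 = 28$)
$X{\left(C,T \right)} = C$
$J = 0$ ($J = \left(-1\right) 0 = 0$)
$-149 - 1 U J = -149 - 1 \cdot 28 \cdot 0 = -149 - 28 \cdot 0 = -149 - 0 = -149 + 0 = -149$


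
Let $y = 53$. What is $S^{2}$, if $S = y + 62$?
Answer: $13225$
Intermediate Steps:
$S = 115$ ($S = 53 + 62 = 115$)
$S^{2} = 115^{2} = 13225$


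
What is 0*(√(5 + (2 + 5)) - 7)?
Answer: 0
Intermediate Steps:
0*(√(5 + (2 + 5)) - 7) = 0*(√(5 + 7) - 7) = 0*(√12 - 7) = 0*(2*√3 - 7) = 0*(-7 + 2*√3) = 0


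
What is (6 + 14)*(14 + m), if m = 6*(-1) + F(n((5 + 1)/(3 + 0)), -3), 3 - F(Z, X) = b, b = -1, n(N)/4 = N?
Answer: 240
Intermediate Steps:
n(N) = 4*N
F(Z, X) = 4 (F(Z, X) = 3 - 1*(-1) = 3 + 1 = 4)
m = -2 (m = 6*(-1) + 4 = -6 + 4 = -2)
(6 + 14)*(14 + m) = (6 + 14)*(14 - 2) = 20*12 = 240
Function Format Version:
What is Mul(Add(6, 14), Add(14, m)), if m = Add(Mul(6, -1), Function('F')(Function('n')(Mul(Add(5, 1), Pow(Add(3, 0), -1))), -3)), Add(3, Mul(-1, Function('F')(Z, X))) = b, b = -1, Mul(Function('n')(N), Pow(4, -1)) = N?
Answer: 240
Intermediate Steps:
Function('n')(N) = Mul(4, N)
Function('F')(Z, X) = 4 (Function('F')(Z, X) = Add(3, Mul(-1, -1)) = Add(3, 1) = 4)
m = -2 (m = Add(Mul(6, -1), 4) = Add(-6, 4) = -2)
Mul(Add(6, 14), Add(14, m)) = Mul(Add(6, 14), Add(14, -2)) = Mul(20, 12) = 240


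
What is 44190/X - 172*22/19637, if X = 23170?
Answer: 78008375/45498929 ≈ 1.7145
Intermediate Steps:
44190/X - 172*22/19637 = 44190/23170 - 172*22/19637 = 44190*(1/23170) - 3784*1/19637 = 4419/2317 - 3784/19637 = 78008375/45498929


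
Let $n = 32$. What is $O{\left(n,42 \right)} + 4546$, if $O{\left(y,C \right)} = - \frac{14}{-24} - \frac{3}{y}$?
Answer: $\frac{436463}{96} \approx 4546.5$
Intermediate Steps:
$O{\left(y,C \right)} = \frac{7}{12} - \frac{3}{y}$ ($O{\left(y,C \right)} = \left(-14\right) \left(- \frac{1}{24}\right) - \frac{3}{y} = \frac{7}{12} - \frac{3}{y}$)
$O{\left(n,42 \right)} + 4546 = \left(\frac{7}{12} - \frac{3}{32}\right) + 4546 = \frac{47}{96} + 4546 = \frac{436463}{96}$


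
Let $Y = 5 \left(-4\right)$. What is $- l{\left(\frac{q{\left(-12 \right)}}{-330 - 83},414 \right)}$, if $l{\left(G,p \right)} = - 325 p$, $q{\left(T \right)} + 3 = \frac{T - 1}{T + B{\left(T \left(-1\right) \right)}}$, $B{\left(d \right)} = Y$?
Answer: $134550$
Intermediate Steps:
$Y = -20$
$B{\left(d \right)} = -20$
$q{\left(T \right)} = -3 + \frac{-1 + T}{-20 + T}$ ($q{\left(T \right)} = -3 + \frac{T - 1}{T - 20} = -3 + \frac{-1 + T}{-20 + T}$)
$- l{\left(\frac{q{\left(-12 \right)}}{-330 - 83},414 \right)} = - \left(-325\right) 414 = \left(-1\right) \left(-134550\right) = 134550$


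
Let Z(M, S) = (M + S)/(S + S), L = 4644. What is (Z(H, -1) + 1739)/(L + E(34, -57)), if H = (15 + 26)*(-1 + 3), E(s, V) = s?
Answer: 3397/9356 ≈ 0.36308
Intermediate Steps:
H = 82 (H = 41*2 = 82)
Z(M, S) = (M + S)/(2*S) (Z(M, S) = (M + S)/((2*S)) = (M + S)*(1/(2*S)) = (M + S)/(2*S))
(Z(H, -1) + 1739)/(L + E(34, -57)) = ((1/2)*(82 - 1)/(-1) + 1739)/(4644 + 34) = ((1/2)*(-1)*81 + 1739)/4678 = (-81/2 + 1739)*(1/4678) = (3397/2)*(1/4678) = 3397/9356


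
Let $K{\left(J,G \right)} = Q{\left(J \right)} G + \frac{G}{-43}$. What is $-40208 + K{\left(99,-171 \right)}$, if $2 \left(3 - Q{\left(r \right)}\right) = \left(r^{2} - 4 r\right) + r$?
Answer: $\frac{33190624}{43} \approx 7.7188 \cdot 10^{5}$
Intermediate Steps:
$Q{\left(r \right)} = 3 - \frac{r^{2}}{2} + \frac{3 r}{2}$ ($Q{\left(r \right)} = 3 - \frac{\left(r^{2} - 4 r\right) + r}{2} = 3 - \frac{r^{2} - 3 r}{2} = 3 - \left(\frac{r^{2}}{2} - \frac{3 r}{2}\right) = 3 - \frac{r^{2}}{2} + \frac{3 r}{2}$)
$K{\left(J,G \right)} = - \frac{G}{43} + G \left(3 - \frac{J^{2}}{2} + \frac{3 J}{2}\right)$ ($K{\left(J,G \right)} = \left(3 - \frac{J^{2}}{2} + \frac{3 J}{2}\right) G + \frac{G}{-43} = G \left(3 - \frac{J^{2}}{2} + \frac{3 J}{2}\right) + G \left(- \frac{1}{43}\right) = G \left(3 - \frac{J^{2}}{2} + \frac{3 J}{2}\right) - \frac{G}{43} = - \frac{G}{43} + G \left(3 - \frac{J^{2}}{2} + \frac{3 J}{2}\right)$)
$-40208 + K{\left(99,-171 \right)} = -40208 + \frac{1}{86} \left(-171\right) \left(256 - 43 \cdot 99^{2} + 129 \cdot 99\right) = -40208 + \frac{1}{86} \left(-171\right) \left(256 - 421443 + 12771\right) = -40208 + \frac{1}{86} \left(-171\right) \left(-408416\right) = -40208 + \frac{34919568}{43} = \frac{33190624}{43}$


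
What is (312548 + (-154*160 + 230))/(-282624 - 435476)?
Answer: -144069/359050 ≈ -0.40125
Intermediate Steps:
(312548 + (-154*160 + 230))/(-282624 - 435476) = (312548 + (-24640 + 230))/(-718100) = (312548 - 24410)*(-1/718100) = 288138*(-1/718100) = -144069/359050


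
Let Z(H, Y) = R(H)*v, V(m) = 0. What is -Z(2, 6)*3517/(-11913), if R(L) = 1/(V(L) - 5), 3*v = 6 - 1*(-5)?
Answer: -3517/16245 ≈ -0.21650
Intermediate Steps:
v = 11/3 (v = (6 - 1*(-5))/3 = (6 + 5)/3 = (⅓)*11 = 11/3 ≈ 3.6667)
R(L) = -⅕ (R(L) = 1/(0 - 5) = 1/(-5) = -⅕)
Z(H, Y) = -11/15 (Z(H, Y) = -⅕*11/3 = -11/15)
-Z(2, 6)*3517/(-11913) = -(-11)*3517/(-11913)/15 = -(-11)*3517*(-1/11913)/15 = -(-11)*(-3517)/(15*11913) = -1*3517/16245 = -3517/16245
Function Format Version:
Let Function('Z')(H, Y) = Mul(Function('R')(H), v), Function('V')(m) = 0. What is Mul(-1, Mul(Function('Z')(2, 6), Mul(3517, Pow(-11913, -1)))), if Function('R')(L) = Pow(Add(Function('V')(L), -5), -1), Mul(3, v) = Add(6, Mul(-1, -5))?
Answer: Rational(-3517, 16245) ≈ -0.21650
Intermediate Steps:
v = Rational(11, 3) (v = Mul(Rational(1, 3), Add(6, Mul(-1, -5))) = Mul(Rational(1, 3), Add(6, 5)) = Mul(Rational(1, 3), 11) = Rational(11, 3) ≈ 3.6667)
Function('R')(L) = Rational(-1, 5) (Function('R')(L) = Pow(Add(0, -5), -1) = Pow(-5, -1) = Rational(-1, 5))
Function('Z')(H, Y) = Rational(-11, 15) (Function('Z')(H, Y) = Mul(Rational(-1, 5), Rational(11, 3)) = Rational(-11, 15))
Mul(-1, Mul(Function('Z')(2, 6), Mul(3517, Pow(-11913, -1)))) = Mul(-1, Mul(Rational(-11, 15), Mul(3517, Pow(-11913, -1)))) = Mul(-1, Mul(Rational(-11, 15), Mul(3517, Rational(-1, 11913)))) = Mul(-1, Mul(Rational(-11, 15), Rational(-3517, 11913))) = Mul(-1, Rational(3517, 16245)) = Rational(-3517, 16245)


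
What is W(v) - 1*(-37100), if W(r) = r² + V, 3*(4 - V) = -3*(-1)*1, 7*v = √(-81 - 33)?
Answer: 1817933/49 ≈ 37101.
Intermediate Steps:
v = I*√114/7 (v = √(-81 - 33)/7 = √(-114)/7 = (I*√114)/7 = I*√114/7 ≈ 1.5253*I)
V = 3 (V = 4 - (-3*(-1))/3 = 4 - 1 = 3)
W(r) = 3 + r² (W(r) = r² + 3 = 3 + r²)
W(v) - 1*(-37100) = (3 + (I*√114/7)²) - 1*(-37100) = (3 - 114/49) + 37100 = 33/49 + 37100 = 1817933/49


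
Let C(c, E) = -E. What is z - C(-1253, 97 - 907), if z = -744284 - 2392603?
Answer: -3137697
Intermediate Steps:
z = -3136887
z - C(-1253, 97 - 907) = -3136887 - (-1)*(97 - 907) = -3136887 - (-1)*(-810) = -3136887 - 1*810 = -3136887 - 810 = -3137697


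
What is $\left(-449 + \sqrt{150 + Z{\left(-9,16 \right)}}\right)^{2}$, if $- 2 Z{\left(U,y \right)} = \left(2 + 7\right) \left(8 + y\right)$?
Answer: $\left(449 - \sqrt{42}\right)^{2} \approx 1.9582 \cdot 10^{5}$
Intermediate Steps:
$Z{\left(U,y \right)} = -36 - \frac{9 y}{2}$ ($Z{\left(U,y \right)} = - \frac{\left(2 + 7\right) \left(8 + y\right)}{2} = - \frac{9 \left(8 + y\right)}{2} = - \frac{72 + 9 y}{2} = -36 - \frac{9 y}{2}$)
$\left(-449 + \sqrt{150 + Z{\left(-9,16 \right)}}\right)^{2} = \left(-449 + \sqrt{150 - 108}\right)^{2} = \left(-449 + \sqrt{42}\right)^{2}$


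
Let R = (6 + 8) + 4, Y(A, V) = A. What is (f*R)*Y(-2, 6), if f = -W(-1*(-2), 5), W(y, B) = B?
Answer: 180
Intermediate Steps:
R = 18 (R = 14 + 4 = 18)
f = -5 (f = -1*5 = -5)
(f*R)*Y(-2, 6) = -5*18*(-2) = -90*(-2) = 180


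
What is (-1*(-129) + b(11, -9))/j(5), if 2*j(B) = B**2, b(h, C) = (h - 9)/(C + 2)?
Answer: 1802/175 ≈ 10.297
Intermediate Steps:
b(h, C) = (-9 + h)/(2 + C)
j(B) = B**2/2
(-1*(-129) + b(11, -9))/j(5) = (-1*(-129) + (-9 + 11)/(2 - 9))/(((1/2)*5**2)) = (129 + 2/(-7))/(((1/2)*25)) = (129 - 1/7*2)/(25/2) = 2*(129 - 2/7)/25 = (2/25)*(901/7) = 1802/175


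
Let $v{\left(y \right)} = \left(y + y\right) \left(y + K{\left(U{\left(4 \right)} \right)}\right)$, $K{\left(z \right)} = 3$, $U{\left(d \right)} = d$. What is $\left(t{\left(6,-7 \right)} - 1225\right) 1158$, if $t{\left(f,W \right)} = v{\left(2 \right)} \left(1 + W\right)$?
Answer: $-1557510$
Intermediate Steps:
$v{\left(y \right)} = 2 y \left(3 + y\right)$ ($v{\left(y \right)} = \left(y + y\right) \left(y + 3\right) = 2 y \left(3 + y\right)$)
$t{\left(f,W \right)} = 20 + 20 W$ ($t{\left(f,W \right)} = 2 \cdot 2 \left(3 + 2\right) \left(1 + W\right) = 2 \cdot 2 \cdot 5 \left(1 + W\right) = 20 \left(1 + W\right) = 20 + 20 W$)
$\left(t{\left(6,-7 \right)} - 1225\right) 1158 = \left(\left(20 + 20 \left(-7\right)\right) - 1225\right) 1158 = \left(\left(20 - 140\right) - 1225\right) 1158 = \left(-120 - 1225\right) 1158 = \left(-1345\right) 1158 = -1557510$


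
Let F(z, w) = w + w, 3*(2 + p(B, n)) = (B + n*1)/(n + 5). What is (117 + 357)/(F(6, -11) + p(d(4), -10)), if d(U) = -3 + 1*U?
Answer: -790/39 ≈ -20.256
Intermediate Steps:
d(U) = -3 + U
p(B, n) = -2 + (B + n)/(3*(5 + n)) (p(B, n) = -2 + ((B + n*1)/(n + 5))/3 = -2 + ((B + n)/(5 + n))/3 = -2 + (B + n)/(3*(5 + n)))
F(z, w) = 2*w
(117 + 357)/(F(6, -11) + p(d(4), -10)) = (117 + 357)/(2*(-11) + (-30 + (-3 + 4) - 5*(-10))/(3*(5 - 10))) = 474/(-22 + (⅓)*(-30 + 1 + 50)/(-5)) = 474/(-22 + (⅓)*(-⅕)*21) = 474/(-22 - 7/5) = 474/(-117/5) = 474*(-5/117) = -790/39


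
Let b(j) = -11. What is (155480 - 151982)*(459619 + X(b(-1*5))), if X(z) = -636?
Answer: 1605522534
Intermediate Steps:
(155480 - 151982)*(459619 + X(b(-1*5))) = (155480 - 151982)*(459619 - 636) = 3498*458983 = 1605522534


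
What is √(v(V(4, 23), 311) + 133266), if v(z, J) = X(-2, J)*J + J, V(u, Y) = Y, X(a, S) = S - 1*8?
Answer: √227810 ≈ 477.29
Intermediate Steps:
X(a, S) = -8 + S (X(a, S) = S - 8 = -8 + S)
v(z, J) = J + J*(-8 + J) (v(z, J) = (-8 + J)*J + J = J*(-8 + J) + J = J + J*(-8 + J))
√(v(V(4, 23), 311) + 133266) = √(311*(-7 + 311) + 133266) = √(311*304 + 133266) = √(94544 + 133266) = √227810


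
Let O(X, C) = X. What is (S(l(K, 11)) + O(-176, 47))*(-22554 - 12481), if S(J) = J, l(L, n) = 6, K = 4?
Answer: 5955950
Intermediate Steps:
(S(l(K, 11)) + O(-176, 47))*(-22554 - 12481) = (6 - 176)*(-22554 - 12481) = -170*(-35035) = 5955950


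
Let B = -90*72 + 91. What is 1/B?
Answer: -1/6389 ≈ -0.00015652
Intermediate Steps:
B = -6389 (B = -6480 + 91 = -6389)
1/B = 1/(-6389) = -1/6389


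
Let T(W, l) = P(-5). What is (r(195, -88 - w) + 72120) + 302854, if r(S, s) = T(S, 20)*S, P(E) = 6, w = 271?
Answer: 376144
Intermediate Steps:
T(W, l) = 6
r(S, s) = 6*S
(r(195, -88 - w) + 72120) + 302854 = (6*195 + 72120) + 302854 = (1170 + 72120) + 302854 = 73290 + 302854 = 376144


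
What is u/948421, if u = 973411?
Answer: 973411/948421 ≈ 1.0263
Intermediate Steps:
u/948421 = 973411/948421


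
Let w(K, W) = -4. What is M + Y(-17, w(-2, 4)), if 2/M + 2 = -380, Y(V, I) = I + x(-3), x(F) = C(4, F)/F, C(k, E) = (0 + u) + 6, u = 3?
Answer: -1338/191 ≈ -7.0052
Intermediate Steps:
C(k, E) = 9 (C(k, E) = (0 + 3) + 6 = 3 + 6 = 9)
x(F) = 9/F
Y(V, I) = -3 + I (Y(V, I) = I + 9/(-3) = I + 9*(-⅓) = I - 3 = -3 + I)
M = -1/191 (M = 2/(-2 - 380) = 2/(-382) = 2*(-1/382) = -1/191 ≈ -0.0052356)
M + Y(-17, w(-2, 4)) = -1/191 + (-3 - 4) = -1/191 - 7 = -1338/191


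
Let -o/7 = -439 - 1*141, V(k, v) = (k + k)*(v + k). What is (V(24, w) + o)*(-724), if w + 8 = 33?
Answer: -4642288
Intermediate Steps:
w = 25 (w = -8 + 33 = 25)
V(k, v) = 2*k*(k + v) (V(k, v) = (2*k)*(k + v) = 2*k*(k + v))
o = 4060 (o = -7*(-439 - 1*141) = -7*(-439 - 141) = -7*(-580) = 4060)
(V(24, w) + o)*(-724) = (2*24*(24 + 25) + 4060)*(-724) = (2*24*49 + 4060)*(-724) = (2352 + 4060)*(-724) = 6412*(-724) = -4642288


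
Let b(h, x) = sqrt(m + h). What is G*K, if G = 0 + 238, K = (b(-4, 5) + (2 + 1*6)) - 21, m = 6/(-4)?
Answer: -3094 + 119*I*sqrt(22) ≈ -3094.0 + 558.16*I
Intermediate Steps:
m = -3/2 (m = 6*(-1/4) = -3/2 ≈ -1.5000)
b(h, x) = sqrt(-3/2 + h)
K = -13 + I*sqrt(22)/2 (K = (sqrt(-6 + 4*(-4))/2 + (2 + 1*6)) - 21 = (sqrt(-6 - 16)/2 + (2 + 6)) - 21 = (sqrt(-22)/2 + 8) - 21 = ((I*sqrt(22))/2 + 8) - 21 = (I*sqrt(22)/2 + 8) - 21 = (8 + I*sqrt(22)/2) - 21 = -13 + I*sqrt(22)/2 ≈ -13.0 + 2.3452*I)
G = 238
G*K = 238*(-13 + I*sqrt(22)/2) = -3094 + 119*I*sqrt(22)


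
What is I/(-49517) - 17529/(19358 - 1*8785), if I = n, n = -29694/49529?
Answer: -42990040470135/25930573183489 ≈ -1.6579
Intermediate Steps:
n = -29694/49529 (n = -29694*1/49529 = -29694/49529 ≈ -0.59953)
I = -29694/49529 ≈ -0.59953
I/(-49517) - 17529/(19358 - 1*8785) = -29694/49529/(-49517) - 17529/(19358 - 1*8785) = -29694/49529*(-1/49517) - 17529/(19358 - 8785) = 29694/2452527493 - 17529/10573 = -42990040470135/25930573183489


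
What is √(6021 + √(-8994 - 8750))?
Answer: √(6021 + 4*I*√1109) ≈ 77.6 + 0.8583*I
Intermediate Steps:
√(6021 + √(-8994 - 8750)) = √(6021 + √(-17744)) = √(6021 + 4*I*√1109)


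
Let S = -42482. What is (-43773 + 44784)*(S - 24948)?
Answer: -68171730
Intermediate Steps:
(-43773 + 44784)*(S - 24948) = (-43773 + 44784)*(-42482 - 24948) = 1011*(-67430) = -68171730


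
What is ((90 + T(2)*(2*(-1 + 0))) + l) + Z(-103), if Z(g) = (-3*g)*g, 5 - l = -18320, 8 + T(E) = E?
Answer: -13400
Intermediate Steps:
T(E) = -8 + E
l = 18325 (l = 5 - 1*(-18320) = 5 + 18320 = 18325)
Z(g) = -3*g²
((90 + T(2)*(2*(-1 + 0))) + l) + Z(-103) = ((90 + (-8 + 2)*(2*(-1 + 0))) + 18325) - 3*(-103)² = ((90 - 12*(-1)) + 18325) - 3*10609 = ((90 - 6*(-2)) + 18325) - 31827 = ((90 + 12) + 18325) - 31827 = (102 + 18325) - 31827 = 18427 - 31827 = -13400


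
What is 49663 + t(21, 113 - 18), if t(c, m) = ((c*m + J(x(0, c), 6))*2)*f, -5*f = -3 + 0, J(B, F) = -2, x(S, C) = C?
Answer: 260273/5 ≈ 52055.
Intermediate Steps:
f = ⅗ (f = -(-3 + 0)/5 = -⅕*(-3) = ⅗ ≈ 0.60000)
t(c, m) = -12/5 + 6*c*m/5 (t(c, m) = ((c*m - 2)*2)*(⅗) = ((-2 + c*m)*2)*(⅗) = (-4 + 2*c*m)*(⅗) = -12/5 + 6*c*m/5)
49663 + t(21, 113 - 18) = 49663 + (-12/5 + (6/5)*21*(113 - 18)) = 49663 + (-12/5 + (6/5)*21*95) = 49663 + (-12/5 + 2394) = 49663 + 11958/5 = 260273/5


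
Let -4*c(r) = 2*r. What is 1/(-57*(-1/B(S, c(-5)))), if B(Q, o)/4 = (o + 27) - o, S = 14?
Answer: 36/19 ≈ 1.8947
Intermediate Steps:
c(r) = -r/2
B(Q, o) = 108 (B(Q, o) = 4*((o + 27) - o) = 4*((27 + o) - o) = 4*27 = 108)
1/(-57*(-1/B(S, c(-5)))) = 1/(-57/((-1*108))) = 1/(-57/(-108)) = 1/(-57*(-1/108)) = 1/(19/36) = 36/19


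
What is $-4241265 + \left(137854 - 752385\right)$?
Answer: $-4855796$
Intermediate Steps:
$-4241265 + \left(137854 - 752385\right) = -4241265 - 614531 = -4855796$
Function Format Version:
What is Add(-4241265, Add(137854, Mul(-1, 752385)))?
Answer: -4855796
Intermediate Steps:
Add(-4241265, Add(137854, Mul(-1, 752385))) = Add(-4241265, Add(137854, -752385)) = Add(-4241265, -614531) = -4855796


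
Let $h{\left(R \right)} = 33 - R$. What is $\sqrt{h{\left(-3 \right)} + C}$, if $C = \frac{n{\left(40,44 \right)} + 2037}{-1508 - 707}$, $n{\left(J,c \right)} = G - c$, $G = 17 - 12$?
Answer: $\frac{3 \sqrt{19133170}}{2215} \approx 5.9244$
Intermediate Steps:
$G = 5$ ($G = 17 - 12 = 5$)
$n{\left(J,c \right)} = 5 - c$
$C = - \frac{1998}{2215}$ ($C = \frac{\left(5 - 44\right) + 2037}{-1508 - 707} = \frac{\left(5 - 44\right) + 2037}{-2215} = \left(-39 + 2037\right) \left(- \frac{1}{2215}\right) = 1998 \left(- \frac{1}{2215}\right) = - \frac{1998}{2215} \approx -0.90203$)
$\sqrt{h{\left(-3 \right)} + C} = \sqrt{\left(33 - -3\right) - \frac{1998}{2215}} = \sqrt{\left(33 + 3\right) - \frac{1998}{2215}} = \sqrt{36 - \frac{1998}{2215}} = \sqrt{\frac{77742}{2215}} = \frac{3 \sqrt{19133170}}{2215}$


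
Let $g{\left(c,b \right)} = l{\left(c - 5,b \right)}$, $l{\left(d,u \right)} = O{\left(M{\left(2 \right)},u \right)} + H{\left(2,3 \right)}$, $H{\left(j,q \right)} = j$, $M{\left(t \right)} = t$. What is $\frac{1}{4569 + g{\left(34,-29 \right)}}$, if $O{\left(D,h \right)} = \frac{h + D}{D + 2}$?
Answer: $\frac{4}{18257} \approx 0.00021909$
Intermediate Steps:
$O{\left(D,h \right)} = \frac{D + h}{2 + D}$
$l{\left(d,u \right)} = \frac{5}{2} + \frac{u}{4}$ ($l{\left(d,u \right)} = \frac{2 + u}{2 + 2} + 2 = \frac{2 + u}{4} + 2 = \left(\frac{1}{2} + \frac{u}{4}\right) + 2 = \frac{5}{2} + \frac{u}{4}$)
$g{\left(c,b \right)} = \frac{5}{2} + \frac{b}{4}$
$\frac{1}{4569 + g{\left(34,-29 \right)}} = \frac{1}{4569 + \left(\frac{5}{2} + \frac{1}{4} \left(-29\right)\right)} = \frac{1}{4569 + \left(\frac{5}{2} - \frac{29}{4}\right)} = \frac{1}{4569 - \frac{19}{4}} = \frac{1}{\frac{18257}{4}} = \frac{4}{18257}$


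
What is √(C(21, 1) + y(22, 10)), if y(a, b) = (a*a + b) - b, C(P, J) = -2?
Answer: √482 ≈ 21.954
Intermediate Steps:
y(a, b) = a² (y(a, b) = (a² + b) - b = (b + a²) - b = a²)
√(C(21, 1) + y(22, 10)) = √(-2 + 22²) = √(-2 + 484) = √482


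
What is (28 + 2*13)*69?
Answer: 3726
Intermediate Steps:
(28 + 2*13)*69 = (28 + 26)*69 = 54*69 = 3726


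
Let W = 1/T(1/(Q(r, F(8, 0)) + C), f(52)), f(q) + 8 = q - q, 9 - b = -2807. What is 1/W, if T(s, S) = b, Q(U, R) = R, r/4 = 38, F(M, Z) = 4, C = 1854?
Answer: 2816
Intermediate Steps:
b = 2816 (b = 9 - 1*(-2807) = 9 + 2807 = 2816)
r = 152 (r = 4*38 = 152)
f(q) = -8 (f(q) = -8 + (q - q) = -8 + 0 = -8)
T(s, S) = 2816
W = 1/2816 ≈ 0.00035511
1/W = 1/(1/2816) = 2816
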